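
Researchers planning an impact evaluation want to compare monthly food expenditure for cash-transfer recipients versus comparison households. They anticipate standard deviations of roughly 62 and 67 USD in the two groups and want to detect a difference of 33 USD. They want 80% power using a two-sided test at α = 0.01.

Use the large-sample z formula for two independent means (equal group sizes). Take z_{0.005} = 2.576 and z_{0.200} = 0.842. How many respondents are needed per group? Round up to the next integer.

n = (z_{α/2} + z_β)² · (σ₁² + σ₂²) / δ²
  = (2.576 + 0.842)² · (62² + 67² = 8333) / 33²
  = 11.6827 · 8333 / 1089
  = 89.40
Round up → n = 90 per group.

n = 90 per group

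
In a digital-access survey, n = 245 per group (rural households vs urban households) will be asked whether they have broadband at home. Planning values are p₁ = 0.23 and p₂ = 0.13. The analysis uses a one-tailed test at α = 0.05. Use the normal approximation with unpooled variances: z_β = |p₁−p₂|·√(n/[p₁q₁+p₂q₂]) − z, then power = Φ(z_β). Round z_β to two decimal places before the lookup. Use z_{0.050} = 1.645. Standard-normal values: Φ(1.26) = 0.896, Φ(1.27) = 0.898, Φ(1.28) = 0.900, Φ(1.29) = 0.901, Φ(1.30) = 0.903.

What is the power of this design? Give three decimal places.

z_β = |p₁−p₂|·√(n/[p₁q₁+p₂q₂]) − z_α
    = 0.10 · √(245/0.2902) − 1.645
    = 0.10 · 29.0559 − 1.645
    = 2.9056 − 1.645 = 1.2606 → 1.26
Power = Φ(1.26) = 0.896.

Power ≈ 0.896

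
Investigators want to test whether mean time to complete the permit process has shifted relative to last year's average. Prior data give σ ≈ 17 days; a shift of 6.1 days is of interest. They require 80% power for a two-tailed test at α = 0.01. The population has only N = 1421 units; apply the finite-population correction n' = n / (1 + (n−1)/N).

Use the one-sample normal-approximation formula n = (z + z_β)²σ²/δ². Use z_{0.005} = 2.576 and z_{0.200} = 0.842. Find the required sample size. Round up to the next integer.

n = (z_{α/2} + z_β)² · σ² / δ²
  = (2.576 + 0.842)² · 17² / 6.1²
  = 11.6827 · 289 / 37.21
  = 90.74
Finite-population correction (N = 1421): 90.74 / (1 + (90.74 − 1)/1421) = 85.35.
Round up → n = 86.

n = 86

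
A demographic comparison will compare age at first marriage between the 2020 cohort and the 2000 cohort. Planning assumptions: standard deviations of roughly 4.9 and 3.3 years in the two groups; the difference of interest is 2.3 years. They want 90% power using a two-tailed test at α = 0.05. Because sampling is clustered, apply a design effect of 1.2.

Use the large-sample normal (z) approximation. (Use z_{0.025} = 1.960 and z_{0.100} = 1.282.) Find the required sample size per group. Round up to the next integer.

n = (z_{α/2} + z_β)² · (σ₁² + σ₂²) / δ²
  = (1.960 + 1.282)² · (4.9² + 3.3² = 34.9) / 2.3²
  = 10.5106 · 34.9 / 5.29
  = 69.34
Design effect: 1.2 × 69.34 = 83.21.
Round up → n = 84 per group.

n = 84 per group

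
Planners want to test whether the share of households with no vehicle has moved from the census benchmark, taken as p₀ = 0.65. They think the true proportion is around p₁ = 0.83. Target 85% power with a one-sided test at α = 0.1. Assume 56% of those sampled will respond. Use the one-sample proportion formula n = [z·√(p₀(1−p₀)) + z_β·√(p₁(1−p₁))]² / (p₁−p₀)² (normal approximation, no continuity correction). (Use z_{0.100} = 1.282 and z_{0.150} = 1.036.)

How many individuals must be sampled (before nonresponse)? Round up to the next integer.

n = [z_α·√(p₀q₀) + z_β·√(p₁q₁)]² / (p₁ − p₀)²
  = [1.282·√(0.65·0.35) + 1.036·√(0.83·0.17)]² / (0.18)²
  = [1.282·0.4770 + 1.036·0.3756]² / 0.0324
  = [1.0006]² / 0.0324
  = 30.90
Adjust for 56% response: 30.90 / 0.56 = 55.18.
Round up → n = 56.

n = 56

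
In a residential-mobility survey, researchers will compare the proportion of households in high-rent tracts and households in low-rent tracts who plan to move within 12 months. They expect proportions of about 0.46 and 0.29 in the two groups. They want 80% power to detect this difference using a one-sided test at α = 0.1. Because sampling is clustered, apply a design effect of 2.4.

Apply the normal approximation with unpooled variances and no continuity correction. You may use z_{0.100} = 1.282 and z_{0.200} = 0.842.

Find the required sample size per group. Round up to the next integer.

n = (z_α + z_β)² · [p₁(1−p₁) + p₂(1−p₂)] / (p₁ − p₂)²
  = (1.282 + 0.842)² · (0.46·0.54 + 0.29·0.71) / (0.17)²
  = (2.124)² · (0.2484 + 0.2059) / 0.0289
  = 4.5114 · 0.4543 / 0.0289
  = 70.92
Design effect: 2.4 × 70.92 = 170.20.
Round up → n = 171 per group.

n = 171 per group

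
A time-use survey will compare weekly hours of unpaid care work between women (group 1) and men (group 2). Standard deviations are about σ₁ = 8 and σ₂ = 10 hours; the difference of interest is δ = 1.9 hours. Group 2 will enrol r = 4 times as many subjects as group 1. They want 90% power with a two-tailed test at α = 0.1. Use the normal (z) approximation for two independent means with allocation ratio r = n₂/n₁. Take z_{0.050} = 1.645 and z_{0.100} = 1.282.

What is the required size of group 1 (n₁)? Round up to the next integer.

n₁ = 212

n₁ = (z_{α/2} + z_β)² · (σ₁² + σ₂²/r) / δ²
   = (1.645 + 1.282)² · (8² + 10²/4) / 1.9²
   = 8.5673 · (64 + 25) / 3.61
   = 8.5673 · 89 / 3.61
   = 211.22
Round up → n₁ = 212; n₂ = r·n₁ = 4 × 212 = 848.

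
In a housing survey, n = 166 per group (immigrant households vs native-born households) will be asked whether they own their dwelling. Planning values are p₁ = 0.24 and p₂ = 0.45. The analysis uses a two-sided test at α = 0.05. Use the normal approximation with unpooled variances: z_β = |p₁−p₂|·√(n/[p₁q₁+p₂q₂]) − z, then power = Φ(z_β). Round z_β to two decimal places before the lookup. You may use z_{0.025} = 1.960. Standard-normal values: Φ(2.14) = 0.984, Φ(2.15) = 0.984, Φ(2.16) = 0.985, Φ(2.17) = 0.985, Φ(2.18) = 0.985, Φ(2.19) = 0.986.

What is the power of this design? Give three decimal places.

Power ≈ 0.985

z_β = |p₁−p₂|·√(n/[p₁q₁+p₂q₂]) − z_{α/2}
    = 0.21 · √(166/0.4299) − 1.960
    = 0.21 · 19.6504 − 1.960
    = 4.1266 − 1.960 = 2.1666 → 2.17
Power = Φ(2.17) = 0.985.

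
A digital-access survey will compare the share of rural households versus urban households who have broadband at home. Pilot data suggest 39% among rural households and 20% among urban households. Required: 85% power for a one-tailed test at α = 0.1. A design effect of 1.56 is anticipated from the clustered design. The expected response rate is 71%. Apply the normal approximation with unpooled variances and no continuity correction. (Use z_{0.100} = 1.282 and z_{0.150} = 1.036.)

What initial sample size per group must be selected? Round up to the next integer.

n = 131 per group

n = (z_α + z_β)² · [p₁(1−p₁) + p₂(1−p₂)] / (p₁ − p₂)²
  = (1.282 + 1.036)² · (0.39·0.61 + 0.20·0.80) / (0.19)²
  = (2.318)² · (0.2379 + 0.1600) / 0.0361
  = 5.3731 · 0.3979 / 0.0361
  = 59.22
Design effect: 1.56 × 59.22 = 92.39.
Adjust for 71% response: 92.39 / 0.71 = 130.12.
Round up → n = 131 per group.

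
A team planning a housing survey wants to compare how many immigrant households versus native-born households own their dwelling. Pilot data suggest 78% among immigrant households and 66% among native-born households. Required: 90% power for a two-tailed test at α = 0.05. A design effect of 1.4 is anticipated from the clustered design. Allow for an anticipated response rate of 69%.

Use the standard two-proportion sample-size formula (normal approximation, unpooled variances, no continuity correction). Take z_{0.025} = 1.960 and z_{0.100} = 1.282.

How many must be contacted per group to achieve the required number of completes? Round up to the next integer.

n = (z_{α/2} + z_β)² · [p₁(1−p₁) + p₂(1−p₂)] / (p₁ − p₂)²
  = (1.960 + 1.282)² · (0.78·0.22 + 0.66·0.34) / (0.12)²
  = (3.242)² · (0.1716 + 0.2244) / 0.0144
  = 10.5106 · 0.3960 / 0.0144
  = 289.04
Design effect: 1.4 × 289.04 = 404.66.
Adjust for 69% response: 404.66 / 0.69 = 586.46.
Round up → n = 587 per group.

n = 587 per group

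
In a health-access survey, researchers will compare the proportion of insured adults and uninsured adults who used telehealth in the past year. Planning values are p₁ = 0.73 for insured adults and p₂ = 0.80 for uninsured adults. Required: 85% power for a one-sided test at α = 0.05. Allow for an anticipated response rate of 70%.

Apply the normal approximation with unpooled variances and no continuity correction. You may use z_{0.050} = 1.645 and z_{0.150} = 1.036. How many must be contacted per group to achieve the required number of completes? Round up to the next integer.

n = (z_α + z_β)² · [p₁(1−p₁) + p₂(1−p₂)] / (p₁ − p₂)²
  = (1.645 + 1.036)² · (0.73·0.27 + 0.80·0.20) / (-0.07)²
  = (2.681)² · (0.1971 + 0.1600) / 0.0049
  = 7.1878 · 0.3571 / 0.0049
  = 523.83
Adjust for 70% response: 523.83 / 0.70 = 748.32.
Round up → n = 749 per group.

n = 749 per group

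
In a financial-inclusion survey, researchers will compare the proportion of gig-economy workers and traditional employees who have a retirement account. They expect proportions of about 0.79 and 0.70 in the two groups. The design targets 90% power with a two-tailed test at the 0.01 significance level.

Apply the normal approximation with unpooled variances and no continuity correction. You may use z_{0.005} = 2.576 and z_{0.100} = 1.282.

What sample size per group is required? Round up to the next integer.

n = (z_{α/2} + z_β)² · [p₁(1−p₁) + p₂(1−p₂)] / (p₁ − p₂)²
  = (2.576 + 1.282)² · (0.79·0.21 + 0.70·0.30) / (0.09)²
  = (3.858)² · (0.1659 + 0.2100) / 0.0081
  = 14.8842 · 0.3759 / 0.0081
  = 690.74
Round up → n = 691 per group.

n = 691 per group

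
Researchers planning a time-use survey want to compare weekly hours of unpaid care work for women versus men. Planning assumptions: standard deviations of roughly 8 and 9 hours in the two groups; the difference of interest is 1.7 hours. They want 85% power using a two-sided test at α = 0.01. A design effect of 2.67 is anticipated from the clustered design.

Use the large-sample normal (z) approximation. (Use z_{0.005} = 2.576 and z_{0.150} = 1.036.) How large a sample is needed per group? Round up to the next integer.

n = 1748 per group

n = (z_{α/2} + z_β)² · (σ₁² + σ₂²) / δ²
  = (2.576 + 1.036)² · (8² + 9² = 145) / 1.7²
  = 13.0465 · 145 / 2.89
  = 654.58
Design effect: 2.67 × 654.58 = 1747.74.
Round up → n = 1748 per group.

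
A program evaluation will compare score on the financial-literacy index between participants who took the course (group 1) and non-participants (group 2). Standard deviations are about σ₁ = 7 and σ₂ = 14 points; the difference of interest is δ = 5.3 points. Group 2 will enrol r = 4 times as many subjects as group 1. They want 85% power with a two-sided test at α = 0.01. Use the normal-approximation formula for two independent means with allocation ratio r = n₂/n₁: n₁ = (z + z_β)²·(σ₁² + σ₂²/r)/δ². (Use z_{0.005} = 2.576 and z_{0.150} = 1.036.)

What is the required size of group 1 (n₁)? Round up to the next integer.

n₁ = 46

n₁ = (z_{α/2} + z_β)² · (σ₁² + σ₂²/r) / δ²
   = (2.576 + 1.036)² · (7² + 14²/4) / 5.3²
   = 13.0465 · (49 + 49) / 28.09
   = 13.0465 · 98 / 28.09
   = 45.52
Round up → n₁ = 46; n₂ = r·n₁ = 4 × 46 = 184.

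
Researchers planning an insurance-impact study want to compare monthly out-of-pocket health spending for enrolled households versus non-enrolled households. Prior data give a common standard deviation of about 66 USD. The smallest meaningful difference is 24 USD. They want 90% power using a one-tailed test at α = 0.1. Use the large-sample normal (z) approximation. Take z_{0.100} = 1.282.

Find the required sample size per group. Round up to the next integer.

n = (z_α + z_β)² · (σ₁² + σ₂²) / δ²
  = (1.282 + 1.282)² · (2·66² = 8712) / 24²
  = 6.5741 · 8712 / 576
  = 99.43
Round up → n = 100 per group.

n = 100 per group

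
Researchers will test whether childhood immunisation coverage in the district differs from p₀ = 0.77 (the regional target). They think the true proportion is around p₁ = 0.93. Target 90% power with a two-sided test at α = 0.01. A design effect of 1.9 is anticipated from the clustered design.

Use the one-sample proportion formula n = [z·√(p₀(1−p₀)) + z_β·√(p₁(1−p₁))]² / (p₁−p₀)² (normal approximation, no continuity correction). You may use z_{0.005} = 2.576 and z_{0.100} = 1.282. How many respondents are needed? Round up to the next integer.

n = [z_{α/2}·√(p₀q₀) + z_β·√(p₁q₁)]² / (p₁ − p₀)²
  = [2.576·√(0.77·0.23) + 1.282·√(0.93·0.07)]² / (0.16)²
  = [2.576·0.4208 + 1.282·0.2551]² / 0.0256
  = [1.4112]² / 0.0256
  = 77.79
Design effect: 1.9 × 77.79 = 147.80.
Round up → n = 148.

n = 148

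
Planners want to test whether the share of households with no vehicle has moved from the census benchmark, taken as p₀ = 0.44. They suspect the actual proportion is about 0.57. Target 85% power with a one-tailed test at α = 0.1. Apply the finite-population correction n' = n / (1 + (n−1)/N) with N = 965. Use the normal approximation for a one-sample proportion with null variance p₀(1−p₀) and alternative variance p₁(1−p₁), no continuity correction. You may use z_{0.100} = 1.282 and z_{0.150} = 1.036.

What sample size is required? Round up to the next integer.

n = 73

n = [z_α·√(p₀q₀) + z_β·√(p₁q₁)]² / (p₁ − p₀)²
  = [1.282·√(0.44·0.56) + 1.036·√(0.57·0.43)]² / (0.13)²
  = [1.282·0.4964 + 1.036·0.4951]² / 0.0169
  = [1.1493]² / 0.0169
  = 78.15
Finite-population correction (N = 965): 78.15 / (1 + (78.15 − 1)/965) = 72.37.
Round up → n = 73.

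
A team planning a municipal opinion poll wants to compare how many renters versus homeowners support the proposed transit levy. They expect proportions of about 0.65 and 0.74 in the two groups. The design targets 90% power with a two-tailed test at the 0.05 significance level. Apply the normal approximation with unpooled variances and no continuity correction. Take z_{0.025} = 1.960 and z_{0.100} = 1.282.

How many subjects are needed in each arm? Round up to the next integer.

n = (z_{α/2} + z_β)² · [p₁(1−p₁) + p₂(1−p₂)] / (p₁ − p₂)²
  = (1.960 + 1.282)² · (0.65·0.35 + 0.74·0.26) / (-0.09)²
  = (3.242)² · (0.2275 + 0.1924) / 0.0081
  = 10.5106 · 0.4199 / 0.0081
  = 544.86
Round up → n = 545 per group.

n = 545 per group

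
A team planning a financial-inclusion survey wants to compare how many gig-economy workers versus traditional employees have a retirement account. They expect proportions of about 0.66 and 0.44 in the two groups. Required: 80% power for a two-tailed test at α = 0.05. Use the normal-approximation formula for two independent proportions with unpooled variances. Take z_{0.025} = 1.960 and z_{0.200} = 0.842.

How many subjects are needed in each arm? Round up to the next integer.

n = 77 per group

n = (z_{α/2} + z_β)² · [p₁(1−p₁) + p₂(1−p₂)] / (p₁ − p₂)²
  = (1.960 + 0.842)² · (0.66·0.34 + 0.44·0.56) / (0.22)²
  = (2.802)² · (0.2244 + 0.2464) / 0.0484
  = 7.8512 · 0.4708 / 0.0484
  = 76.37
Round up → n = 77 per group.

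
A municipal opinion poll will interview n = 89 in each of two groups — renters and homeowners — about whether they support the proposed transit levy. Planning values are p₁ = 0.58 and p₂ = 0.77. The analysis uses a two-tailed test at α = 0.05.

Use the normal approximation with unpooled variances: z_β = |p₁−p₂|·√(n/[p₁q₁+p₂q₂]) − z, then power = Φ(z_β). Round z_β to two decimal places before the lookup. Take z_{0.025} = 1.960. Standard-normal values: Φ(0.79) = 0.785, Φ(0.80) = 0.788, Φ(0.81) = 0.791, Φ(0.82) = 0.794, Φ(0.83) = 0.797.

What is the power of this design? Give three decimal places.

z_β = |p₁−p₂|·√(n/[p₁q₁+p₂q₂]) − z_{α/2}
    = 0.19 · √(89/0.4207) − 1.960
    = 0.19 · 14.5448 − 1.960
    = 2.7635 − 1.960 = 0.8035 → 0.80
Power = Φ(0.80) = 0.788.

Power ≈ 0.788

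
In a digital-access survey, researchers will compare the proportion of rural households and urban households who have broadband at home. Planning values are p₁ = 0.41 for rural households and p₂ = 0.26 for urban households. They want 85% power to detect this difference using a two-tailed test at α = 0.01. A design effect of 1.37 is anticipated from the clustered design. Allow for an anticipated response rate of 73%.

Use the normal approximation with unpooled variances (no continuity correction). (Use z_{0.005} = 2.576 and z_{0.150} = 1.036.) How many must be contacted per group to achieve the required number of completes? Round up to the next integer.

n = 473 per group

n = (z_{α/2} + z_β)² · [p₁(1−p₁) + p₂(1−p₂)] / (p₁ − p₂)²
  = (2.576 + 1.036)² · (0.41·0.59 + 0.26·0.74) / (0.15)²
  = (3.612)² · (0.2419 + 0.1924) / 0.0225
  = 13.0465 · 0.4343 / 0.0225
  = 251.83
Design effect: 1.37 × 251.83 = 345.00.
Adjust for 73% response: 345.00 / 0.73 = 472.61.
Round up → n = 473 per group.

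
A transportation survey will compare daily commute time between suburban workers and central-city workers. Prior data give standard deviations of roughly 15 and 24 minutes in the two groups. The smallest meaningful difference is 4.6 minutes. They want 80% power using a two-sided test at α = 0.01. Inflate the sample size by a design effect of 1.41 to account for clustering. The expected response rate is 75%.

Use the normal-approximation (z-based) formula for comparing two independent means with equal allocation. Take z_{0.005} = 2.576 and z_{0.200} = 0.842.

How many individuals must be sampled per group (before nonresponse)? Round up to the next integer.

n = 832 per group

n = (z_{α/2} + z_β)² · (σ₁² + σ₂²) / δ²
  = (2.576 + 0.842)² · (15² + 24² = 801) / 4.6²
  = 11.6827 · 801 / 21.16
  = 442.24
Design effect: 1.41 × 442.24 = 623.56.
Adjust for 75% response: 623.56 / 0.75 = 831.42.
Round up → n = 832 per group.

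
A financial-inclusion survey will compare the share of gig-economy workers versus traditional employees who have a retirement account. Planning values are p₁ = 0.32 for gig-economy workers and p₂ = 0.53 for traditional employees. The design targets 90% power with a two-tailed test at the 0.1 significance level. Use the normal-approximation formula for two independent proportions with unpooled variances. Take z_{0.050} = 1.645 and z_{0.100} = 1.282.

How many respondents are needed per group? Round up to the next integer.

n = (z_{α/2} + z_β)² · [p₁(1−p₁) + p₂(1−p₂)] / (p₁ − p₂)²
  = (1.645 + 1.282)² · (0.32·0.68 + 0.53·0.47) / (-0.21)²
  = (2.927)² · (0.2176 + 0.2491) / 0.0441
  = 8.5673 · 0.4667 / 0.0441
  = 90.67
Round up → n = 91 per group.

n = 91 per group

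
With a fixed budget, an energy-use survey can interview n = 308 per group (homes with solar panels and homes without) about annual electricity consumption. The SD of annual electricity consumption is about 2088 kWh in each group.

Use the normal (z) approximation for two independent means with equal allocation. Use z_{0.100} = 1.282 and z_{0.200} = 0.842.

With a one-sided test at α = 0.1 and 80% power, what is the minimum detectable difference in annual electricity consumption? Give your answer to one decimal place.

Minimum detectable difference ≈ 357.4 kWh

δ = (z_α + z_β) · √((σ₁²+σ₂²)/n)
  = (1.282 + 0.842) · √(8719488/308)
  = 2.124 · √28310.0
  = 2.124 · 168.2558
  = 357.3754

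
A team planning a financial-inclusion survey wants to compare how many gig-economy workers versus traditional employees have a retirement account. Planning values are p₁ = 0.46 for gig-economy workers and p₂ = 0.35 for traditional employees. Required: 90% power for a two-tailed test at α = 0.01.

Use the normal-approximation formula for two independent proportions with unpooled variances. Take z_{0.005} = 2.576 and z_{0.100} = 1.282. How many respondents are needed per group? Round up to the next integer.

n = (z_{α/2} + z_β)² · [p₁(1−p₁) + p₂(1−p₂)] / (p₁ − p₂)²
  = (2.576 + 1.282)² · (0.46·0.54 + 0.35·0.65) / (0.11)²
  = (3.858)² · (0.2484 + 0.2275) / 0.0121
  = 14.8842 · 0.4759 / 0.0121
  = 585.40
Round up → n = 586 per group.

n = 586 per group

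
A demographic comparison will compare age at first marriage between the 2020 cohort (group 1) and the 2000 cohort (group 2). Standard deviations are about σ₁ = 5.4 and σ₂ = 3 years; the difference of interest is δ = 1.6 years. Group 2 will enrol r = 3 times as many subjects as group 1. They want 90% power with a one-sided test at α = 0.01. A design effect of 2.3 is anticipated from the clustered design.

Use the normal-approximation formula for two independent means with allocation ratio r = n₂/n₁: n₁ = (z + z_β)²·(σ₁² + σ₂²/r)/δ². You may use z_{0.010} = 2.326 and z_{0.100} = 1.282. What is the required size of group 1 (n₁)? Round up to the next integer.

n₁ = 377

n₁ = (z_α + z_β)² · (σ₁² + σ₂²/r) / δ²
   = (2.326 + 1.282)² · (5.4² + 3²/3) / 1.6²
   = 13.0177 · (29.16 + 3) / 2.56
   = 13.0177 · 32.16 / 2.56
   = 163.53
Design effect: 2.3 × 163.53 = 376.13.
Round up → n₁ = 377; n₂ = r·n₁ = 3 × 377 = 1131.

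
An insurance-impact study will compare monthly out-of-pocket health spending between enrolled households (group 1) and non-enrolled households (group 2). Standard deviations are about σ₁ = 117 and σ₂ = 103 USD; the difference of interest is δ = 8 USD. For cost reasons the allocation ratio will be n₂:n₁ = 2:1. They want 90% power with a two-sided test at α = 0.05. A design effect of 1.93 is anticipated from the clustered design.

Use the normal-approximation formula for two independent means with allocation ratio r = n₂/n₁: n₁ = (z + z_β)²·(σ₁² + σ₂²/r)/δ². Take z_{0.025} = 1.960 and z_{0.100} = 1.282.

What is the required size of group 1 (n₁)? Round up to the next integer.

n₁ = (z_{α/2} + z_β)² · (σ₁² + σ₂²/r) / δ²
   = (1.960 + 1.282)² · (117² + 103²/2) / 8²
   = 10.5106 · (13689 + 5304.5) / 64
   = 10.5106 · 18993.5 / 64
   = 3119.26
Design effect: 1.93 × 3119.26 = 6020.16.
Round up → n₁ = 6021; n₂ = r·n₁ = 2 × 6021 = 12042.

n₁ = 6021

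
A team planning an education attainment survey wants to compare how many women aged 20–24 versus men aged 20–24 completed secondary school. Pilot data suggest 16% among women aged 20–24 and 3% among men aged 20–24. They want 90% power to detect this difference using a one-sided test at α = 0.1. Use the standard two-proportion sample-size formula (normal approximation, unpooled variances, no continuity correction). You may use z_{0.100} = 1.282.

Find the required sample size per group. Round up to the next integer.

n = (z_α + z_β)² · [p₁(1−p₁) + p₂(1−p₂)] / (p₁ − p₂)²
  = (1.282 + 1.282)² · (0.16·0.84 + 0.03·0.97) / (0.13)²
  = (2.564)² · (0.1344 + 0.0291) / 0.0169
  = 6.5741 · 0.1635 / 0.0169
  = 63.60
Round up → n = 64 per group.

n = 64 per group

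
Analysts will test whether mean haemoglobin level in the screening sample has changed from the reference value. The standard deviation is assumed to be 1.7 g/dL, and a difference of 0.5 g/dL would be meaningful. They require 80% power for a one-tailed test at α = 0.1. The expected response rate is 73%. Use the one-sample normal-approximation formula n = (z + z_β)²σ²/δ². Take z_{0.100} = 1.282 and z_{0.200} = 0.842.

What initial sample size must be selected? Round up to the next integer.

n = (z_α + z_β)² · σ² / δ²
  = (1.282 + 0.842)² · 1.7² / 0.5²
  = 4.5114 · 2.89 / 0.25
  = 52.15
Adjust for 73% response: 52.15 / 0.73 = 71.44.
Round up → n = 72.

n = 72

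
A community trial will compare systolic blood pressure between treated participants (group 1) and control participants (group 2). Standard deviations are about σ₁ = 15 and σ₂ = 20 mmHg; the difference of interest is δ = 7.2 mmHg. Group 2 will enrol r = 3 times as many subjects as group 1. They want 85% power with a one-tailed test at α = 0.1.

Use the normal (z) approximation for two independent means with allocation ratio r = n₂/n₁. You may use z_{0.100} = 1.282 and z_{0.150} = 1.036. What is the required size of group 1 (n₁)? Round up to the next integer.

n₁ = 38

n₁ = (z_α + z_β)² · (σ₁² + σ₂²/r) / δ²
   = (1.282 + 1.036)² · (15² + 20²/3) / 7.2²
   = 5.3731 · (225 + 133.3333) / 51.84
   = 5.3731 · 358.3333 / 51.84
   = 37.14
Round up → n₁ = 38; n₂ = r·n₁ = 3 × 38 = 114.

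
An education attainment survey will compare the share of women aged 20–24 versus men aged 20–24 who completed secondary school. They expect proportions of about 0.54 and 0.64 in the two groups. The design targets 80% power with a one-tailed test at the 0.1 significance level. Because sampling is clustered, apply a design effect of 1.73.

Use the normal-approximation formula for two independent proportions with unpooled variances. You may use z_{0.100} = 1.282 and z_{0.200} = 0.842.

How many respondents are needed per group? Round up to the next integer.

n = 374 per group

n = (z_α + z_β)² · [p₁(1−p₁) + p₂(1−p₂)] / (p₁ − p₂)²
  = (1.282 + 0.842)² · (0.54·0.46 + 0.64·0.36) / (-0.10)²
  = (2.124)² · (0.2484 + 0.2304) / 0.0100
  = 4.5114 · 0.4788 / 0.0100
  = 216.00
Design effect: 1.73 × 216.00 = 373.69.
Round up → n = 374 per group.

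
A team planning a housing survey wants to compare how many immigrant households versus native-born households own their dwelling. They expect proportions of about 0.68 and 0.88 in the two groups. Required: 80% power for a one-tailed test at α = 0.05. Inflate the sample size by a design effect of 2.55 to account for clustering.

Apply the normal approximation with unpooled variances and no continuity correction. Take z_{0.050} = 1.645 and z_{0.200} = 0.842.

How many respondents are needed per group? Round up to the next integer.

n = (z_α + z_β)² · [p₁(1−p₁) + p₂(1−p₂)] / (p₁ − p₂)²
  = (1.645 + 0.842)² · (0.68·0.32 + 0.88·0.12) / (-0.20)²
  = (2.487)² · (0.2176 + 0.1056) / 0.0400
  = 6.1852 · 0.3232 / 0.0400
  = 49.98
Design effect: 2.55 × 49.98 = 127.44.
Round up → n = 128 per group.

n = 128 per group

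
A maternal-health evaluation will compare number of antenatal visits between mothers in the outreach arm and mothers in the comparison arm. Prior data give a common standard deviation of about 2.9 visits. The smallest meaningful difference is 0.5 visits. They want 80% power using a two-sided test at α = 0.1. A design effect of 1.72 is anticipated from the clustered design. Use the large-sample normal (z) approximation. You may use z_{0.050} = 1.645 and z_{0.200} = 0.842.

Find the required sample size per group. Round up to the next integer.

n = 716 per group

n = (z_{α/2} + z_β)² · (σ₁² + σ₂²) / δ²
  = (1.645 + 0.842)² · (2·2.9² = 16.82) / 0.5²
  = 6.1852 · 16.82 / 0.25
  = 416.14
Design effect: 1.72 × 416.14 = 715.76.
Round up → n = 716 per group.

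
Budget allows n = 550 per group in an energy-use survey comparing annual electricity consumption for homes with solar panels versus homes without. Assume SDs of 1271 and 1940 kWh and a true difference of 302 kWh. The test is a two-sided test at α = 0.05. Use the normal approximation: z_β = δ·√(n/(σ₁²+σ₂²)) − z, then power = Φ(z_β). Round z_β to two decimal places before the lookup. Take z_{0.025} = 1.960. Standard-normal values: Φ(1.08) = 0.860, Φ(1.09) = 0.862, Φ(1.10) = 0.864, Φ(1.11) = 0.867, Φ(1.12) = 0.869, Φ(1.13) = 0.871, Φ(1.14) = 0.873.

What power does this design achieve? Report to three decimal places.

Power ≈ 0.862

z_β = δ·√(n/(σ₁²+σ₂²)) − z_{α/2}
    = 302 · √(550/5379041) − 1.960
    = 302 · 0.01011 − 1.960
    = 3.0538 − 1.960 = 1.0938 → 1.09
Power = Φ(1.09) = 0.862.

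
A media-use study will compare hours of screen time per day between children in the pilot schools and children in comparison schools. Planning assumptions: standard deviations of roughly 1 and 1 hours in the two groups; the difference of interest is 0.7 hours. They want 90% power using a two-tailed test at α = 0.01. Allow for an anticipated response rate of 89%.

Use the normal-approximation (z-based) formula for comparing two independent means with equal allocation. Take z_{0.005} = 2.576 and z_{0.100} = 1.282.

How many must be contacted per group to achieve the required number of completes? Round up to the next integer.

n = (z_{α/2} + z_β)² · (σ₁² + σ₂²) / δ²
  = (2.576 + 1.282)² · (1² + 1² = 2) / 0.7²
  = 14.8842 · 2 / 0.49
  = 60.75
Adjust for 89% response: 60.75 / 0.89 = 68.26.
Round up → n = 69 per group.

n = 69 per group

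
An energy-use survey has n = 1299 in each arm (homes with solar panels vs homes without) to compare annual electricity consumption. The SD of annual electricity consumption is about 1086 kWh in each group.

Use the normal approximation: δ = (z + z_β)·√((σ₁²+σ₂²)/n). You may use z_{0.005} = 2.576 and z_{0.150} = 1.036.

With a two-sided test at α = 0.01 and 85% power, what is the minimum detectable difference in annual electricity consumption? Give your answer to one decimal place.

Minimum detectable difference ≈ 153.9 kWh

δ = (z_{α/2} + z_β) · √((σ₁²+σ₂²)/n)
  = (2.576 + 1.036) · √(2358792/1299)
  = 3.612 · √1815.9
  = 3.612 · 42.6128
  = 153.9175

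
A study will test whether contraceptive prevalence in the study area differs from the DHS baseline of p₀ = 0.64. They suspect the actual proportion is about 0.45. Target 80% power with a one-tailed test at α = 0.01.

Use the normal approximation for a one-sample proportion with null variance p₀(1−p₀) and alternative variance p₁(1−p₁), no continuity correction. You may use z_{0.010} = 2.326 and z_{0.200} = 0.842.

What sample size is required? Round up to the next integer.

n = [z_α·√(p₀q₀) + z_β·√(p₁q₁)]² / (p₁ − p₀)²
  = [2.326·√(0.64·0.36) + 0.842·√(0.45·0.55)]² / (-0.19)²
  = [2.326·0.4800 + 0.842·0.4975]² / 0.0361
  = [1.5354]² / 0.0361
  = 65.30
Round up → n = 66.

n = 66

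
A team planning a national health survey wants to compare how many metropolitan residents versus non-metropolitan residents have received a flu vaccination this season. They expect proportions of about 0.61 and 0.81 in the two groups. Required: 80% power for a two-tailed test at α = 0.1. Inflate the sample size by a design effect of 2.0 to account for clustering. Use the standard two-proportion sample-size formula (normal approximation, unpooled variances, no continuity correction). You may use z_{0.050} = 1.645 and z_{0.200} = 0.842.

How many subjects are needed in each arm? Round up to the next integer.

n = (z_{α/2} + z_β)² · [p₁(1−p₁) + p₂(1−p₂)] / (p₁ − p₂)²
  = (1.645 + 0.842)² · (0.61·0.39 + 0.81·0.19) / (-0.20)²
  = (2.487)² · (0.2379 + 0.1539) / 0.0400
  = 6.1852 · 0.3918 / 0.0400
  = 60.58
Design effect: 2.0 × 60.58 = 121.17.
Round up → n = 122 per group.

n = 122 per group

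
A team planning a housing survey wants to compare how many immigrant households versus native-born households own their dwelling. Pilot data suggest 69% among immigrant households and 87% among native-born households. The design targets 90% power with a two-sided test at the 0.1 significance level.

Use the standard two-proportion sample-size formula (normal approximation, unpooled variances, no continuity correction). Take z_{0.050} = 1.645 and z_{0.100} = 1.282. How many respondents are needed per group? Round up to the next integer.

n = (z_{α/2} + z_β)² · [p₁(1−p₁) + p₂(1−p₂)] / (p₁ − p₂)²
  = (1.645 + 1.282)² · (0.69·0.31 + 0.87·0.13) / (-0.18)²
  = (2.927)² · (0.2139 + 0.1131) / 0.0324
  = 8.5673 · 0.3270 / 0.0324
  = 86.47
Round up → n = 87 per group.

n = 87 per group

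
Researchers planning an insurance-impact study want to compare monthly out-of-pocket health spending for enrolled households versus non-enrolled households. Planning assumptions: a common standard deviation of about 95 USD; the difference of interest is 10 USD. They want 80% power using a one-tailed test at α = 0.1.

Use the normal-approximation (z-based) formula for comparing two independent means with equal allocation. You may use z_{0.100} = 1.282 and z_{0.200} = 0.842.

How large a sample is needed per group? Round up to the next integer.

n = (z_α + z_β)² · (σ₁² + σ₂²) / δ²
  = (1.282 + 0.842)² · (2·95² = 18050) / 10²
  = 4.5114 · 18050 / 100
  = 814.30
Round up → n = 815 per group.

n = 815 per group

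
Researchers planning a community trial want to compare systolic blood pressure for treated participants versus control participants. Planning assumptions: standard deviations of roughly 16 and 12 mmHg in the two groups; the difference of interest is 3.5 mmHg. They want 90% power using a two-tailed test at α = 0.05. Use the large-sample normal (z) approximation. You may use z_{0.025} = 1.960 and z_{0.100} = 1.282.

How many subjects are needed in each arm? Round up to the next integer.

n = (z_{α/2} + z_β)² · (σ₁² + σ₂²) / δ²
  = (1.960 + 1.282)² · (16² + 12² = 400) / 3.5²
  = 10.5106 · 400 / 12.25
  = 343.20
Round up → n = 344 per group.

n = 344 per group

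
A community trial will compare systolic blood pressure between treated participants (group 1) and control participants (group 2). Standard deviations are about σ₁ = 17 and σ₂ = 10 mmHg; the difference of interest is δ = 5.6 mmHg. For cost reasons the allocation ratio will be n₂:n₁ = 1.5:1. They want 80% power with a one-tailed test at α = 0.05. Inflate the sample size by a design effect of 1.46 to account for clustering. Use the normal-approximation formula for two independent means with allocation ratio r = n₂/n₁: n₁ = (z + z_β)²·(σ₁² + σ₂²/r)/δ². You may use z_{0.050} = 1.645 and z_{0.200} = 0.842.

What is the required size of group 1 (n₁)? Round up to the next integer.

n₁ = (z_α + z_β)² · (σ₁² + σ₂²/r) / δ²
   = (1.645 + 0.842)² · (17² + 10²/1.5) / 5.6²
   = 6.1852 · (289 + 66.6667) / 31.36
   = 6.1852 · 355.6667 / 31.36
   = 70.15
Design effect: 1.46 × 70.15 = 102.42.
Round up → n₁ = 103; n₂ = r·n₁ = 1.5 × 103 = 155.

n₁ = 103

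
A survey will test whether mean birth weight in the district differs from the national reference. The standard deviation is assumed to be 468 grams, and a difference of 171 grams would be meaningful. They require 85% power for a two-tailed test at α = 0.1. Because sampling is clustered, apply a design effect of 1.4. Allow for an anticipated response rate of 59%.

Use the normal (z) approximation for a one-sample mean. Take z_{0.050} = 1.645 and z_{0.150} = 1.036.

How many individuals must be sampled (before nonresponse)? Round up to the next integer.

n = (z_{α/2} + z_β)² · σ² / δ²
  = (1.645 + 1.036)² · 468² / 171²
  = 7.1878 · 219024 / 29241
  = 53.84
Design effect: 1.4 × 53.84 = 75.37.
Adjust for 59% response: 75.37 / 0.59 = 127.75.
Round up → n = 128.

n = 128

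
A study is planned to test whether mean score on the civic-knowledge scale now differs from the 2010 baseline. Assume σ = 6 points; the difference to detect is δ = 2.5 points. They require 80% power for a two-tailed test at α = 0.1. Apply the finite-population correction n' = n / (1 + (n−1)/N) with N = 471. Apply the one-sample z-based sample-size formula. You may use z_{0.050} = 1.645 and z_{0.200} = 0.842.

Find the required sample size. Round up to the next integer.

n = 34

n = (z_{α/2} + z_β)² · σ² / δ²
  = (1.645 + 0.842)² · 6² / 2.5²
  = 6.1852 · 36 / 6.25
  = 35.63
Finite-population correction (N = 471): 35.63 / (1 + (35.63 − 1)/471) = 33.19.
Round up → n = 34.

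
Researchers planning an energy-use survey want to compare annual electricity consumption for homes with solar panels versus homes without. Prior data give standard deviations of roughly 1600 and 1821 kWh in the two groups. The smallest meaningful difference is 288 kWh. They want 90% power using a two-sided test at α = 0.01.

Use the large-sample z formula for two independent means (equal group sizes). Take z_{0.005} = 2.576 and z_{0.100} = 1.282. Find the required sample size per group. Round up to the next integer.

n = (z_{α/2} + z_β)² · (σ₁² + σ₂²) / δ²
  = (2.576 + 1.282)² · (1600² + 1821² = 5876041) / 288²
  = 14.8842 · 5876041 / 82944
  = 1054.45
Round up → n = 1055 per group.

n = 1055 per group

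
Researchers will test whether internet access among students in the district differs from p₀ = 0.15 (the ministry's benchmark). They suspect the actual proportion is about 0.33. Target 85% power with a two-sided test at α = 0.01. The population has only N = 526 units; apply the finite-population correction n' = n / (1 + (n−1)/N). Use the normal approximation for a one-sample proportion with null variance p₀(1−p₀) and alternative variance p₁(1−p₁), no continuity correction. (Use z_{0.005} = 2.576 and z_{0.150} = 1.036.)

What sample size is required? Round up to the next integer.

n = [z_{α/2}·√(p₀q₀) + z_β·√(p₁q₁)]² / (p₁ − p₀)²
  = [2.576·√(0.15·0.85) + 1.036·√(0.33·0.67)]² / (0.18)²
  = [2.576·0.3571 + 1.036·0.4702]² / 0.0324
  = [1.4070]² / 0.0324
  = 61.10
Finite-population correction (N = 526): 61.10 / (1 + (61.10 − 1)/526) = 54.83.
Round up → n = 55.

n = 55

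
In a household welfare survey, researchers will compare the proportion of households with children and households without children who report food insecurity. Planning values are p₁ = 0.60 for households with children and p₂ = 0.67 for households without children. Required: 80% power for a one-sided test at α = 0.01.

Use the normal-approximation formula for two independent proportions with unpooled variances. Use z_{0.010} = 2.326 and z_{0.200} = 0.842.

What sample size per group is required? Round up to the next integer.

n = (z_α + z_β)² · [p₁(1−p₁) + p₂(1−p₂)] / (p₁ − p₂)²
  = (2.326 + 0.842)² · (0.60·0.40 + 0.67·0.33) / (-0.07)²
  = (3.168)² · (0.2400 + 0.2211) / 0.0049
  = 10.0362 · 0.4611 / 0.0049
  = 944.43
Round up → n = 945 per group.

n = 945 per group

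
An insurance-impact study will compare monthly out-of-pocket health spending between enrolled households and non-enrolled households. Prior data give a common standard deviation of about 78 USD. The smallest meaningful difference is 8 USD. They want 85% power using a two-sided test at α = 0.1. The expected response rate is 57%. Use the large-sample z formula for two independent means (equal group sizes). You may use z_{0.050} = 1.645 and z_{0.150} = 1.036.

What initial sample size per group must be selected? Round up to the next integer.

n = (z_{α/2} + z_β)² · (σ₁² + σ₂²) / δ²
  = (1.645 + 1.036)² · (2·78² = 12168) / 8²
  = 7.1878 · 12168 / 64
  = 1366.57
Adjust for 57% response: 1366.57 / 0.57 = 2397.50.
Round up → n = 2398 per group.

n = 2398 per group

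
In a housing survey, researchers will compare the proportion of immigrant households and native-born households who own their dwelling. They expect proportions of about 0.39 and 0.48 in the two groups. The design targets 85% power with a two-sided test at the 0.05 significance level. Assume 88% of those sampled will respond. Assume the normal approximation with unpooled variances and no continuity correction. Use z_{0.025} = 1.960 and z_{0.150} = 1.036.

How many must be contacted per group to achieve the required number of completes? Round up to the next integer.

n = (z_{α/2} + z_β)² · [p₁(1−p₁) + p₂(1−p₂)] / (p₁ − p₂)²
  = (1.960 + 1.036)² · (0.39·0.61 + 0.48·0.52) / (-0.09)²
  = (2.996)² · (0.2379 + 0.2496) / 0.0081
  = 8.9760 · 0.4875 / 0.0081
  = 540.22
Adjust for 88% response: 540.22 / 0.88 = 613.89.
Round up → n = 614 per group.

n = 614 per group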